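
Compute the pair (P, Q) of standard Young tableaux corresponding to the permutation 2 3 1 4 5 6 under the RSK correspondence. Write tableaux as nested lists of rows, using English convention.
P = [[1, 3, 4, 5, 6], [2]], Q = [[1, 2, 4, 5, 6], [3]]

Insert each entry of the permutation into P by Schensted row insertion, recording in Q the position of each new cell.

Insert 2: appended to row 1. P = [[2]], Q = [[1]].
Insert 3: appended to row 1. P = [[2, 3]], Q = [[1, 2]].
Insert 1: 1 bumps 2 from row 1; 2 starts row 2. P = [[1, 3], [2]], Q = [[1, 2], [3]].
Insert 4: appended to row 1. P = [[1, 3, 4], [2]], Q = [[1, 2, 4], [3]].
Insert 5: appended to row 1. P = [[1, 3, 4, 5], [2]], Q = [[1, 2, 4, 5], [3]].
Insert 6: appended to row 1. P = [[1, 3, 4, 5, 6], [2]], Q = [[1, 2, 4, 5, 6], [3]].

So P = [[1, 3, 4, 5, 6], [2]], Q = [[1, 2, 4, 5, 6], [3]].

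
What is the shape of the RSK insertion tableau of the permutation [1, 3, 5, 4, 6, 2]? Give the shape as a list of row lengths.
[4, 1, 1]

Row-insert each entry into an empty tableau.

After inserting 1: P = [[1]].
After inserting 3: P = [[1, 3]].
After inserting 5: P = [[1, 3, 5]].
After inserting 4: P = [[1, 3, 4], [5]].
After inserting 6: P = [[1, 3, 4, 6], [5]].
After inserting 2: P = [[1, 2, 4, 6], [3], [5]].

The final insertion tableau P = [[1, 2, 4, 6], [3], [5]] has shape [4, 1, 1].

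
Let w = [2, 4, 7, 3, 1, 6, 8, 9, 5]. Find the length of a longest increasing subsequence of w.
5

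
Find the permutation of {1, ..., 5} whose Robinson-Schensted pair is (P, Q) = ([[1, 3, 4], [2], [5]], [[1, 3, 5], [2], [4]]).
5 2 3 1 4

Reverse the RSK construction: for i from n down to 1, find the cell of Q containing i, remove the entry at that cell from P, and reverse-bump it up through P; the value ejected from row 1 is w(i).

Step i=5: Q has 5 at row 1, column 3; remove that cell from P, ejecting 4. So w(5) = 4. P is now [[1, 3], [2], [5]].
Step i=4: Q has 4 at row 3, column 1; remove 5 from row 3 of P and reverse-bump: 5 enters row 2 and ejects 2; 2 enters row 1 and ejects 1. So w(4) = 1. P is now [[2, 3], [5]].
Step i=3: Q has 3 at row 1, column 2; remove that cell from P, ejecting 3. So w(3) = 3. P is now [[2], [5]].
Step i=2: Q has 2 at row 2, column 1; remove 5 from row 2 of P and reverse-bump: 5 enters row 1 and ejects 2. So w(2) = 2. P is now [[5]].
Step i=1: Q has 1 at row 1, column 1; remove that cell from P, ejecting 5. So w(1) = 5. P is now [].

So w = 5 2 3 1 4.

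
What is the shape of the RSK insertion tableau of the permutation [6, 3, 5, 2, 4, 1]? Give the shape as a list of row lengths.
[2, 2, 1, 1]

Row-insert each entry into an empty tableau.

After inserting 6: P = [[6]].
After inserting 3: P = [[3], [6]].
After inserting 5: P = [[3, 5], [6]].
After inserting 2: P = [[2, 5], [3], [6]].
After inserting 4: P = [[2, 4], [3, 5], [6]].
After inserting 1: P = [[1, 4], [2, 5], [3], [6]].

The final insertion tableau P = [[1, 4], [2, 5], [3], [6]] has shape [2, 2, 1, 1].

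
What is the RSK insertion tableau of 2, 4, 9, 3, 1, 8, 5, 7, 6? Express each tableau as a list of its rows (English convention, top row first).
P = [[1, 3, 5, 6], [2, 7], [4, 8], [9]]

Insert 2: appended to row 1. P = [[2]].
Insert 4: appended to row 1. P = [[2, 4]].
Insert 9: appended to row 1. P = [[2, 4, 9]].
Insert 3: 3 bumps 4 from row 1; 4 starts row 2. P = [[2, 3, 9], [4]].
Insert 1: 1 bumps 2 from row 1; 2 bumps 4 from row 2; 4 starts row 3. P = [[1, 3, 9], [2], [4]].
Insert 8: 8 bumps 9 from row 1; 9 appends to row 2. P = [[1, 3, 8], [2, 9], [4]].
Insert 5: 5 bumps 8 from row 1; 8 bumps 9 from row 2; 9 appends to row 3. P = [[1, 3, 5], [2, 8], [4, 9]].
Insert 7: appended to row 1. P = [[1, 3, 5, 7], [2, 8], [4, 9]].
Insert 6: 6 bumps 7 from row 1; 7 bumps 8 from row 2; 8 bumps 9 from row 3; 9 starts row 4. P = [[1, 3, 5, 6], [2, 7], [4, 8], [9]].

So P = [[1, 3, 5, 6], [2, 7], [4, 8], [9]].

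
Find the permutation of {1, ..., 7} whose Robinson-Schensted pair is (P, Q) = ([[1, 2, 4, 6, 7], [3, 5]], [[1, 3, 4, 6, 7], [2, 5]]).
Reverse the RSK construction: for i from n down to 1, find the cell of Q containing i, remove the entry at that cell from P, and reverse-bump it up through P; the value ejected from row 1 is w(i).

Step i=7: Q has 7 at row 1, column 5; remove that cell from P, ejecting 7. So w(7) = 7. P is now [[1, 2, 4, 6], [3, 5]].
Step i=6: Q has 6 at row 1, column 4; remove that cell from P, ejecting 6. So w(6) = 6. P is now [[1, 2, 4], [3, 5]].
Step i=5: Q has 5 at row 2, column 2; remove 5 from row 2 of P and reverse-bump: 5 enters row 1 and ejects 4. So w(5) = 4. P is now [[1, 2, 5], [3]].
Step i=4: Q has 4 at row 1, column 3; remove that cell from P, ejecting 5. So w(4) = 5. P is now [[1, 2], [3]].
Step i=3: Q has 3 at row 1, column 2; remove that cell from P, ejecting 2. So w(3) = 2. P is now [[1], [3]].
Step i=2: Q has 2 at row 2, column 1; remove 3 from row 2 of P and reverse-bump: 3 enters row 1 and ejects 1. So w(2) = 1. P is now [[3]].
Step i=1: Q has 1 at row 1, column 1; remove that cell from P, ejecting 3. So w(1) = 3. P is now [].

So w = 3 1 2 5 4 6 7.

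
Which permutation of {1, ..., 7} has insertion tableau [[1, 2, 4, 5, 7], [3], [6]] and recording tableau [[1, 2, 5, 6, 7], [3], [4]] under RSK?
Reverse the RSK construction: for i from n down to 1, find the cell of Q containing i, remove the entry at that cell from P, and reverse-bump it up through P; the value ejected from row 1 is w(i).

Step i=7: Q has 7 at row 1, column 5; remove that cell from P, ejecting 7. So w(7) = 7. P is now [[1, 2, 4, 5], [3], [6]].
Step i=6: Q has 6 at row 1, column 4; remove that cell from P, ejecting 5. So w(6) = 5. P is now [[1, 2, 4], [3], [6]].
Step i=5: Q has 5 at row 1, column 3; remove that cell from P, ejecting 4. So w(5) = 4. P is now [[1, 2], [3], [6]].
Step i=4: Q has 4 at row 3, column 1; remove 6 from row 3 of P and reverse-bump: 6 enters row 2 and ejects 3; 3 enters row 1 and ejects 2. So w(4) = 2. P is now [[1, 3], [6]].
Step i=3: Q has 3 at row 2, column 1; remove 6 from row 2 of P and reverse-bump: 6 enters row 1 and ejects 3. So w(3) = 3. P is now [[1, 6]].
Step i=2: Q has 2 at row 1, column 2; remove that cell from P, ejecting 6. So w(2) = 6. P is now [[1]].
Step i=1: Q has 1 at row 1, column 1; remove that cell from P, ejecting 1. So w(1) = 1. P is now [].

So w = 1 6 3 2 4 5 7.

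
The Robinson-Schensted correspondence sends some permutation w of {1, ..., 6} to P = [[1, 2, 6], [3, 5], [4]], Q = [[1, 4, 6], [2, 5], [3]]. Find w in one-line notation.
4 3 1 5 2 6

Reverse the RSK construction: for i from n down to 1, find the cell of Q containing i, remove the entry at that cell from P, and reverse-bump it up through P; the value ejected from row 1 is w(i).

Step i=6: Q has 6 at row 1, column 3; remove that cell from P, ejecting 6. So w(6) = 6. P is now [[1, 2], [3, 5], [4]].
Step i=5: Q has 5 at row 2, column 2; remove 5 from row 2 of P and reverse-bump: 5 enters row 1 and ejects 2. So w(5) = 2. P is now [[1, 5], [3], [4]].
Step i=4: Q has 4 at row 1, column 2; remove that cell from P, ejecting 5. So w(4) = 5. P is now [[1], [3], [4]].
Step i=3: Q has 3 at row 3, column 1; remove 4 from row 3 of P and reverse-bump: 4 enters row 2 and ejects 3; 3 enters row 1 and ejects 1. So w(3) = 1. P is now [[3], [4]].
Step i=2: Q has 2 at row 2, column 1; remove 4 from row 2 of P and reverse-bump: 4 enters row 1 and ejects 3. So w(2) = 3. P is now [[4]].
Step i=1: Q has 1 at row 1, column 1; remove that cell from P, ejecting 4. So w(1) = 4. P is now [].

So w = 4 3 1 5 2 6.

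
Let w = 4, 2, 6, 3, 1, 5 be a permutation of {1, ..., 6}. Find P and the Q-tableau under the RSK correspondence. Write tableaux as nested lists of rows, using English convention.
Insert each entry of the permutation into P by Schensted row insertion, recording in Q the position of each new cell.

Insert 4: appended to row 1. P = [[4]], Q = [[1]].
Insert 2: 2 bumps 4 from row 1; 4 starts row 2. P = [[2], [4]], Q = [[1], [2]].
Insert 6: appended to row 1. P = [[2, 6], [4]], Q = [[1, 3], [2]].
Insert 3: 3 bumps 6 from row 1; 6 appends to row 2. P = [[2, 3], [4, 6]], Q = [[1, 3], [2, 4]].
Insert 1: 1 bumps 2 from row 1; 2 bumps 4 from row 2; 4 starts row 3. P = [[1, 3], [2, 6], [4]], Q = [[1, 3], [2, 4], [5]].
Insert 5: appended to row 1. P = [[1, 3, 5], [2, 6], [4]], Q = [[1, 3, 6], [2, 4], [5]].

So P = [[1, 3, 5], [2, 6], [4]], Q = [[1, 3, 6], [2, 4], [5]].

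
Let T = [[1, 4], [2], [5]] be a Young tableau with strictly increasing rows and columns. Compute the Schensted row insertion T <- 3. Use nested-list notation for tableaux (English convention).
In row 1, 3 replaces 4 (the leftmost entry greater than 3); 4 is bumped to row 2. 4 is appended to row 2. The new tableau is [[1, 3], [2, 4], [5]].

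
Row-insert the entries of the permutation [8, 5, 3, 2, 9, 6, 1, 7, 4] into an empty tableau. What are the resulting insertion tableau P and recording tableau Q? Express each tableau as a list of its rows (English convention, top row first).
P = [[1, 4, 7], [2, 6], [3, 9], [5], [8]], Q = [[1, 5, 8], [2, 6], [3, 9], [4], [7]]

Insert each entry of the permutation into P by Schensted row insertion, recording in Q the position of each new cell.

After inserting 8: P = [[8]].
After inserting 5: P = [[5], [8]].
After inserting 3: P = [[3], [5], [8]].
After inserting 2: P = [[2], [3], [5], [8]].
After inserting 9: P = [[2, 9], [3], [5], [8]].
After inserting 6: P = [[2, 6], [3, 9], [5], [8]].
After inserting 1: P = [[1, 6], [2, 9], [3], [5], [8]].
After inserting 7: P = [[1, 6, 7], [2, 9], [3], [5], [8]].
After inserting 4: P = [[1, 4, 7], [2, 6], [3, 9], [5], [8]].

So P = [[1, 4, 7], [2, 6], [3, 9], [5], [8]], Q = [[1, 5, 8], [2, 6], [3, 9], [4], [7]].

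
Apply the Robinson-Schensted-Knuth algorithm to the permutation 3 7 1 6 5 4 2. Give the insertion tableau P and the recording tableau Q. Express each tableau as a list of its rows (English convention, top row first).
Insert each entry of the permutation into P by Schensted row insertion, recording in Q the position of each new cell.

Insert 3: appended to row 1. P = [[3]], Q = [[1]].
Insert 7: appended to row 1. P = [[3, 7]], Q = [[1, 2]].
Insert 1: 1 bumps 3 from row 1; 3 starts row 2. P = [[1, 7], [3]], Q = [[1, 2], [3]].
Insert 6: 6 bumps 7 from row 1; 7 appends to row 2. P = [[1, 6], [3, 7]], Q = [[1, 2], [3, 4]].
Insert 5: 5 bumps 6 from row 1; 6 bumps 7 from row 2; 7 starts row 3. P = [[1, 5], [3, 6], [7]], Q = [[1, 2], [3, 4], [5]].
Insert 4: 4 bumps 5 from row 1; 5 bumps 6 from row 2; 6 bumps 7 from row 3; 7 starts row 4. P = [[1, 4], [3, 5], [6], [7]], Q = [[1, 2], [3, 4], [5], [6]].
Insert 2: 2 bumps 4 from row 1; 4 bumps 5 from row 2; 5 bumps 6 from row 3; 6 bumps 7 from row 4; 7 starts row 5. P = [[1, 2], [3, 4], [5], [6], [7]], Q = [[1, 2], [3, 4], [5], [6], [7]].

So P = [[1, 2], [3, 4], [5], [6], [7]], Q = [[1, 2], [3, 4], [5], [6], [7]].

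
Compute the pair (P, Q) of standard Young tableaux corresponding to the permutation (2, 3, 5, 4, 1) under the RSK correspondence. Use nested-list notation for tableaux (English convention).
Insert each entry of the permutation into P by Schensted row insertion, recording in Q the position of each new cell.

Insert 2: appended to row 1. P = [[2]].
Insert 3: appended to row 1. P = [[2, 3]].
Insert 5: appended to row 1. P = [[2, 3, 5]].
Insert 4: 4 bumps 5 from row 1; 5 starts row 2. P = [[2, 3, 4], [5]].
Insert 1: 1 bumps 2 from row 1; 2 bumps 5 from row 2; 5 starts row 3. P = [[1, 3, 4], [2], [5]].

So P = [[1, 3, 4], [2], [5]], Q = [[1, 2, 3], [4], [5]].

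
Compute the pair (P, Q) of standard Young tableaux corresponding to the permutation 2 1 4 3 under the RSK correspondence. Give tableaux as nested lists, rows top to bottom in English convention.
Insert each entry of the permutation into P by Schensted row insertion, recording in Q the position of each new cell.

Insert 2: appended to row 1. P = [[2]].
Insert 1: 1 bumps 2 from row 1; 2 starts row 2. P = [[1], [2]].
Insert 4: appended to row 1. P = [[1, 4], [2]].
Insert 3: 3 bumps 4 from row 1; 4 appends to row 2. P = [[1, 3], [2, 4]].

So P = [[1, 3], [2, 4]], Q = [[1, 3], [2, 4]].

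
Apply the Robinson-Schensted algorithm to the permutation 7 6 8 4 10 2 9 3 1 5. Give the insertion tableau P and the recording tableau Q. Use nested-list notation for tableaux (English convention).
P = [[1, 3, 5], [2, 8, 9], [4, 10], [6], [7]], Q = [[1, 3, 5], [2, 7, 10], [4, 8], [6], [9]]

Insert each entry of the permutation into P by Schensted row insertion, recording in Q the position of each new cell.

After inserting 7: P = [[7]].
After inserting 6: P = [[6], [7]].
After inserting 8: P = [[6, 8], [7]].
After inserting 4: P = [[4, 8], [6], [7]].
After inserting 10: P = [[4, 8, 10], [6], [7]].
After inserting 2: P = [[2, 8, 10], [4], [6], [7]].
After inserting 9: P = [[2, 8, 9], [4, 10], [6], [7]].
After inserting 3: P = [[2, 3, 9], [4, 8], [6, 10], [7]].
After inserting 1: P = [[1, 3, 9], [2, 8], [4, 10], [6], [7]].
After inserting 5: P = [[1, 3, 5], [2, 8, 9], [4, 10], [6], [7]].

So P = [[1, 3, 5], [2, 8, 9], [4, 10], [6], [7]], Q = [[1, 3, 5], [2, 7, 10], [4, 8], [6], [9]].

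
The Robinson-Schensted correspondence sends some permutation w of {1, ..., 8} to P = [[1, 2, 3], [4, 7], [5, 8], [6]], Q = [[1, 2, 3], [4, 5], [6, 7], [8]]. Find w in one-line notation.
1 6 8 5 7 2 4 3

Reverse the RSK construction: for i from n down to 1, find the cell of Q containing i, remove the entry at that cell from P, and reverse-bump it up through P; the value ejected from row 1 is w(i).

Step i=8: Q has 8 at row 4, column 1; remove 6 from row 4 of P and reverse-bump: 6 enters row 3 and ejects 5; 5 enters row 2 and ejects 4; 4 enters row 1 and ejects 3. So w(8) = 3. P is now [[1, 2, 4], [5, 7], [6, 8]].
Step i=7: Q has 7 at row 3, column 2; remove 8 from row 3 of P and reverse-bump: 8 enters row 2 and ejects 7; 7 enters row 1 and ejects 4. So w(7) = 4. P is now [[1, 2, 7], [5, 8], [6]].
Step i=6: Q has 6 at row 3, column 1; remove 6 from row 3 of P and reverse-bump: 6 enters row 2 and ejects 5; 5 enters row 1 and ejects 2. So w(6) = 2. P is now [[1, 5, 7], [6, 8]].
Step i=5: Q has 5 at row 2, column 2; remove 8 from row 2 of P and reverse-bump: 8 enters row 1 and ejects 7. So w(5) = 7. P is now [[1, 5, 8], [6]].
Step i=4: Q has 4 at row 2, column 1; remove 6 from row 2 of P and reverse-bump: 6 enters row 1 and ejects 5. So w(4) = 5. P is now [[1, 6, 8]].
Step i=3: Q has 3 at row 1, column 3; remove that cell from P, ejecting 8. So w(3) = 8. P is now [[1, 6]].
Step i=2: Q has 2 at row 1, column 2; remove that cell from P, ejecting 6. So w(2) = 6. P is now [[1]].
Step i=1: Q has 1 at row 1, column 1; remove that cell from P, ejecting 1. So w(1) = 1. P is now [].

So w = 1 6 8 5 7 2 4 3.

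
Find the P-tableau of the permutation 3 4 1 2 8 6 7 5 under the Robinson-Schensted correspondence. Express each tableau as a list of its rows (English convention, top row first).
P = [[1, 2, 5, 7], [3, 4, 6], [8]]

Insert 3: appended to row 1. P = [[3]].
Insert 4: appended to row 1. P = [[3, 4]].
Insert 1: 1 bumps 3 from row 1; 3 starts row 2. P = [[1, 4], [3]].
Insert 2: 2 bumps 4 from row 1; 4 appends to row 2. P = [[1, 2], [3, 4]].
Insert 8: appended to row 1. P = [[1, 2, 8], [3, 4]].
Insert 6: 6 bumps 8 from row 1; 8 appends to row 2. P = [[1, 2, 6], [3, 4, 8]].
Insert 7: appended to row 1. P = [[1, 2, 6, 7], [3, 4, 8]].
Insert 5: 5 bumps 6 from row 1; 6 bumps 8 from row 2; 8 starts row 3. P = [[1, 2, 5, 7], [3, 4, 6], [8]].

So P = [[1, 2, 5, 7], [3, 4, 6], [8]].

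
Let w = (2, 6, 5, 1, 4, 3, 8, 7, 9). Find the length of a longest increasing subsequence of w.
4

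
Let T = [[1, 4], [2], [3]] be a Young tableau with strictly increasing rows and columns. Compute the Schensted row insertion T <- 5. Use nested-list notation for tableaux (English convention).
[[1, 4, 5], [2], [3]]

5 is larger than every entry of row 1, so it is appended to row 1. The new tableau is [[1, 4, 5], [2], [3]].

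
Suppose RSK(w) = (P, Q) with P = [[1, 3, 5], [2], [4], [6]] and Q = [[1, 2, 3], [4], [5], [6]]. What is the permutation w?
2 4 6 5 3 1

Reverse the RSK construction: for i from n down to 1, find the cell of Q containing i, remove the entry at that cell from P, and reverse-bump it up through P; the value ejected from row 1 is w(i).

Step i=6: Q has 6 at row 4, column 1; remove 6 from row 4 of P and reverse-bump: 6 enters row 3 and ejects 4; 4 enters row 2 and ejects 2; 2 enters row 1 and ejects 1. So w(6) = 1. P is now [[2, 3, 5], [4], [6]].
Step i=5: Q has 5 at row 3, column 1; remove 6 from row 3 of P and reverse-bump: 6 enters row 2 and ejects 4; 4 enters row 1 and ejects 3. So w(5) = 3. P is now [[2, 4, 5], [6]].
Step i=4: Q has 4 at row 2, column 1; remove 6 from row 2 of P and reverse-bump: 6 enters row 1 and ejects 5. So w(4) = 5. P is now [[2, 4, 6]].
Step i=3: Q has 3 at row 1, column 3; remove that cell from P, ejecting 6. So w(3) = 6. P is now [[2, 4]].
Step i=2: Q has 2 at row 1, column 2; remove that cell from P, ejecting 4. So w(2) = 4. P is now [[2]].
Step i=1: Q has 1 at row 1, column 1; remove that cell from P, ejecting 2. So w(1) = 2. P is now [].

So w = 2 4 6 5 3 1.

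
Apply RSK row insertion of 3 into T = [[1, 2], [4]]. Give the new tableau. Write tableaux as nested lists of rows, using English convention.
3 is larger than every entry of row 1, so it is appended to row 1. The new tableau is [[1, 2, 3], [4]].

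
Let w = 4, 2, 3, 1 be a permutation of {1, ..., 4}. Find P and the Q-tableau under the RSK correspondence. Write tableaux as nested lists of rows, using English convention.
Insert each entry of the permutation into P by Schensted row insertion, recording in Q the position of each new cell.

Insert 4: appended to row 1. P = [[4]], Q = [[1]].
Insert 2: 2 bumps 4 from row 1; 4 starts row 2. P = [[2], [4]], Q = [[1], [2]].
Insert 3: appended to row 1. P = [[2, 3], [4]], Q = [[1, 3], [2]].
Insert 1: 1 bumps 2 from row 1; 2 bumps 4 from row 2; 4 starts row 3. P = [[1, 3], [2], [4]], Q = [[1, 3], [2], [4]].

So P = [[1, 3], [2], [4]], Q = [[1, 3], [2], [4]].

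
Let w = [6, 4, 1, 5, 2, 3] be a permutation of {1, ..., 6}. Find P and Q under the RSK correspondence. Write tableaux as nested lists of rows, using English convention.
Insert each entry of the permutation into P by Schensted row insertion, recording in Q the position of each new cell.

Insert 6: appended to row 1. P = [[6]].
Insert 4: 4 bumps 6 from row 1; 6 starts row 2. P = [[4], [6]].
Insert 1: 1 bumps 4 from row 1; 4 bumps 6 from row 2; 6 starts row 3. P = [[1], [4], [6]].
Insert 5: appended to row 1. P = [[1, 5], [4], [6]].
Insert 2: 2 bumps 5 from row 1; 5 appends to row 2. P = [[1, 2], [4, 5], [6]].
Insert 3: appended to row 1. P = [[1, 2, 3], [4, 5], [6]].

So P = [[1, 2, 3], [4, 5], [6]], Q = [[1, 4, 6], [2, 5], [3]].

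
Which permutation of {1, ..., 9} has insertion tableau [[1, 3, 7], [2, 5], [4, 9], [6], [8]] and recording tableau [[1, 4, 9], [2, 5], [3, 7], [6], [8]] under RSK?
Reverse the RSK construction: for i from n down to 1, find the cell of Q containing i, remove the entry at that cell from P, and reverse-bump it up through P; the value ejected from row 1 is w(i).

Step i=9: Q has 9 at row 1, column 3; remove that cell from P, ejecting 7. So w(9) = 7. P is now [[1, 3], [2, 5], [4, 9], [6], [8]].
Step i=8: Q has 8 at row 5, column 1; remove 8 from row 5 of P and reverse-bump: 8 enters row 4 and ejects 6; 6 enters row 3 and ejects 4; 4 enters row 2 and ejects 2; 2 enters row 1 and ejects 1. So w(8) = 1. P is now [[2, 3], [4, 5], [6, 9], [8]].
Step i=7: Q has 7 at row 3, column 2; remove 9 from row 3 of P and reverse-bump: 9 enters row 2 and ejects 5; 5 enters row 1 and ejects 3. So w(7) = 3. P is now [[2, 5], [4, 9], [6], [8]].
Step i=6: Q has 6 at row 4, column 1; remove 8 from row 4 of P and reverse-bump: 8 enters row 3 and ejects 6; 6 enters row 2 and ejects 4; 4 enters row 1 and ejects 2. So w(6) = 2. P is now [[4, 5], [6, 9], [8]].
Step i=5: Q has 5 at row 2, column 2; remove 9 from row 2 of P and reverse-bump: 9 enters row 1 and ejects 5. So w(5) = 5. P is now [[4, 9], [6], [8]].
Step i=4: Q has 4 at row 1, column 2; remove that cell from P, ejecting 9. So w(4) = 9. P is now [[4], [6], [8]].
Step i=3: Q has 3 at row 3, column 1; remove 8 from row 3 of P and reverse-bump: 8 enters row 2 and ejects 6; 6 enters row 1 and ejects 4. So w(3) = 4. P is now [[6], [8]].
Step i=2: Q has 2 at row 2, column 1; remove 8 from row 2 of P and reverse-bump: 8 enters row 1 and ejects 6. So w(2) = 6. P is now [[8]].
Step i=1: Q has 1 at row 1, column 1; remove that cell from P, ejecting 8. So w(1) = 8. P is now [].

So w = 8 6 4 9 5 2 3 1 7.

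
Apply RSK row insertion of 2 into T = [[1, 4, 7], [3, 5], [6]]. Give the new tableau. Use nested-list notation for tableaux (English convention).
[[1, 2, 7], [3, 4], [5], [6]]

In row 1, 2 replaces 4 (the leftmost entry greater than 2); 4 is bumped to row 2. In row 2, 4 replaces 5 (the leftmost entry greater than 4); 5 is bumped to row 3. In row 3, 5 replaces 6 (the leftmost entry greater than 5); 6 is bumped to row 4. 6 starts a new row 4. The new tableau is [[1, 2, 7], [3, 4], [5], [6]].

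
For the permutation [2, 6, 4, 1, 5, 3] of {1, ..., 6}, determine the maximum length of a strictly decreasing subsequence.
3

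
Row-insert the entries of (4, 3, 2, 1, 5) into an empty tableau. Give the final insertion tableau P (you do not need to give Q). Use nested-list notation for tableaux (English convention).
Insert 4: appended to row 1. P = [[4]].
Insert 3: 3 bumps 4 from row 1; 4 starts row 2. P = [[3], [4]].
Insert 2: 2 bumps 3 from row 1; 3 bumps 4 from row 2; 4 starts row 3. P = [[2], [3], [4]].
Insert 1: 1 bumps 2 from row 1; 2 bumps 3 from row 2; 3 bumps 4 from row 3; 4 starts row 4. P = [[1], [2], [3], [4]].
Insert 5: appended to row 1. P = [[1, 5], [2], [3], [4]].

So P = [[1, 5], [2], [3], [4]].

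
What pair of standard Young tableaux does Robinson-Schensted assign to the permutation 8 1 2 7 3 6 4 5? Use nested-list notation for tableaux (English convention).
Insert each entry of the permutation into P by Schensted row insertion, recording in Q the position of each new cell.

Insert 8: appended to row 1. P = [[8]].
Insert 1: 1 bumps 8 from row 1; 8 starts row 2. P = [[1], [8]].
Insert 2: appended to row 1. P = [[1, 2], [8]].
Insert 7: appended to row 1. P = [[1, 2, 7], [8]].
Insert 3: 3 bumps 7 from row 1; 7 bumps 8 from row 2; 8 starts row 3. P = [[1, 2, 3], [7], [8]].
Insert 6: appended to row 1. P = [[1, 2, 3, 6], [7], [8]].
Insert 4: 4 bumps 6 from row 1; 6 bumps 7 from row 2; 7 bumps 8 from row 3; 8 starts row 4. P = [[1, 2, 3, 4], [6], [7], [8]].
Insert 5: appended to row 1. P = [[1, 2, 3, 4, 5], [6], [7], [8]].

So P = [[1, 2, 3, 4, 5], [6], [7], [8]], Q = [[1, 3, 4, 6, 8], [2], [5], [7]].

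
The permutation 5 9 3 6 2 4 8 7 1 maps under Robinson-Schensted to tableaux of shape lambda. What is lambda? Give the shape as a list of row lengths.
Row-insert each entry into an empty tableau.

After inserting 5: P = [[5]].
After inserting 9: P = [[5, 9]].
After inserting 3: P = [[3, 9], [5]].
After inserting 6: P = [[3, 6], [5, 9]].
After inserting 2: P = [[2, 6], [3, 9], [5]].
After inserting 4: P = [[2, 4], [3, 6], [5, 9]].
After inserting 8: P = [[2, 4, 8], [3, 6], [5, 9]].
After inserting 7: P = [[2, 4, 7], [3, 6, 8], [5, 9]].
After inserting 1: P = [[1, 4, 7], [2, 6, 8], [3, 9], [5]].

The final insertion tableau P = [[1, 4, 7], [2, 6, 8], [3, 9], [5]] has shape [3, 3, 2, 1].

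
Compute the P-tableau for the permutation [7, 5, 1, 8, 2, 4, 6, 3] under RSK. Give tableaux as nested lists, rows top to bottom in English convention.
After inserting 7: P = [[7]].
After inserting 5: P = [[5], [7]].
After inserting 1: P = [[1], [5], [7]].
After inserting 8: P = [[1, 8], [5], [7]].
After inserting 2: P = [[1, 2], [5, 8], [7]].
After inserting 4: P = [[1, 2, 4], [5, 8], [7]].
After inserting 6: P = [[1, 2, 4, 6], [5, 8], [7]].
After inserting 3: P = [[1, 2, 3, 6], [4, 8], [5], [7]].

So P = [[1, 2, 3, 6], [4, 8], [5], [7]].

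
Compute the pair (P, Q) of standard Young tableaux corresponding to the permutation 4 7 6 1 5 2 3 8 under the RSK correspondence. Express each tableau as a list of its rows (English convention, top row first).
Insert each entry of the permutation into P by Schensted row insertion, recording in Q the position of each new cell.

Insert 4: appended to row 1. P = [[4]].
Insert 7: appended to row 1. P = [[4, 7]].
Insert 6: 6 bumps 7 from row 1; 7 starts row 2. P = [[4, 6], [7]].
Insert 1: 1 bumps 4 from row 1; 4 bumps 7 from row 2; 7 starts row 3. P = [[1, 6], [4], [7]].
Insert 5: 5 bumps 6 from row 1; 6 appends to row 2. P = [[1, 5], [4, 6], [7]].
Insert 2: 2 bumps 5 from row 1; 5 bumps 6 from row 2; 6 bumps 7 from row 3; 7 starts row 4. P = [[1, 2], [4, 5], [6], [7]].
Insert 3: appended to row 1. P = [[1, 2, 3], [4, 5], [6], [7]].
Insert 8: appended to row 1. P = [[1, 2, 3, 8], [4, 5], [6], [7]].

So P = [[1, 2, 3, 8], [4, 5], [6], [7]], Q = [[1, 2, 7, 8], [3, 5], [4], [6]].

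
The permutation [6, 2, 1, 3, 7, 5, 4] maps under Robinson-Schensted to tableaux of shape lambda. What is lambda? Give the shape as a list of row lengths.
[3, 2, 2]

Row-insert each entry into an empty tableau.

After inserting 6: P = [[6]].
After inserting 2: P = [[2], [6]].
After inserting 1: P = [[1], [2], [6]].
After inserting 3: P = [[1, 3], [2], [6]].
After inserting 7: P = [[1, 3, 7], [2], [6]].
After inserting 5: P = [[1, 3, 5], [2, 7], [6]].
After inserting 4: P = [[1, 3, 4], [2, 5], [6, 7]].

The final insertion tableau P = [[1, 3, 4], [2, 5], [6, 7]] has shape [3, 2, 2].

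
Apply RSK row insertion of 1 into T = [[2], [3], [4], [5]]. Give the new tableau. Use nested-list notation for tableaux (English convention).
[[1], [2], [3], [4], [5]]

In row 1, 1 replaces 2 (the leftmost entry greater than 1); 2 is bumped to row 2. In row 2, 2 replaces 3 (the leftmost entry greater than 2); 3 is bumped to row 3. In row 3, 3 replaces 4 (the leftmost entry greater than 3); 4 is bumped to row 4. In row 4, 4 replaces 5 (the leftmost entry greater than 4); 5 is bumped to row 5. 5 starts a new row 5. The new tableau is [[1], [2], [3], [4], [5]].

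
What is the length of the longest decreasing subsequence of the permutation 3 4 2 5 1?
3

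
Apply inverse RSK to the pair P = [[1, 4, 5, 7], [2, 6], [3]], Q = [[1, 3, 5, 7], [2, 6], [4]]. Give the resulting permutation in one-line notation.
3 2 4 1 6 5 7

Reverse RSK: for i = n, n-1, ..., 1, locate i in Q, remove the corresponding corner cell from P, and reverse-bump its entry up through P; the value ejected from row 1 is w(i).

So w = 3 2 4 1 6 5 7.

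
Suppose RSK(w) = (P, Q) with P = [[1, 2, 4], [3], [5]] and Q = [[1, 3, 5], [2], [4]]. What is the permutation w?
Reverse the RSK construction: for i from n down to 1, find the cell of Q containing i, remove the entry at that cell from P, and reverse-bump it up through P; the value ejected from row 1 is w(i).

Step i=5: Q has 5 at row 1, column 3; remove that cell from P, ejecting 4. So w(5) = 4. P is now [[1, 2], [3], [5]].
Step i=4: Q has 4 at row 3, column 1; remove 5 from row 3 of P and reverse-bump: 5 enters row 2 and ejects 3; 3 enters row 1 and ejects 2. So w(4) = 2. P is now [[1, 3], [5]].
Step i=3: Q has 3 at row 1, column 2; remove that cell from P, ejecting 3. So w(3) = 3. P is now [[1], [5]].
Step i=2: Q has 2 at row 2, column 1; remove 5 from row 2 of P and reverse-bump: 5 enters row 1 and ejects 1. So w(2) = 1. P is now [[5]].
Step i=1: Q has 1 at row 1, column 1; remove that cell from P, ejecting 5. So w(1) = 5. P is now [].

So w = 5 1 3 2 4.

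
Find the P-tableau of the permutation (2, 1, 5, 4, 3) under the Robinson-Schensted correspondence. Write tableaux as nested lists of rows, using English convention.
P = [[1, 3], [2, 4], [5]]

After inserting 2: P = [[2]].
After inserting 1: P = [[1], [2]].
After inserting 5: P = [[1, 5], [2]].
After inserting 4: P = [[1, 4], [2, 5]].
After inserting 3: P = [[1, 3], [2, 4], [5]].

So P = [[1, 3], [2, 4], [5]].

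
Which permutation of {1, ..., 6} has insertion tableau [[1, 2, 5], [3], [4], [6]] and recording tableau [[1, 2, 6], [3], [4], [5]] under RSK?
Reverse RSK: for i = n, n-1, ..., 1, locate i in Q, remove the corresponding corner cell from P, and reverse-bump its entry up through P; the value ejected from row 1 is w(i).

So w = 1 6 4 3 2 5.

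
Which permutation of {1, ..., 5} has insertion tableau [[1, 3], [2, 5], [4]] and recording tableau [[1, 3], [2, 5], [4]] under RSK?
Reverse the RSK construction: for i from n down to 1, find the cell of Q containing i, remove the entry at that cell from P, and reverse-bump it up through P; the value ejected from row 1 is w(i).

Step i=5: Q has 5 at row 2, column 2; remove 5 from row 2 of P and reverse-bump: 5 enters row 1 and ejects 3. So w(5) = 3. P is now [[1, 5], [2], [4]].
Step i=4: Q has 4 at row 3, column 1; remove 4 from row 3 of P and reverse-bump: 4 enters row 2 and ejects 2; 2 enters row 1 and ejects 1. So w(4) = 1. P is now [[2, 5], [4]].
Step i=3: Q has 3 at row 1, column 2; remove that cell from P, ejecting 5. So w(3) = 5. P is now [[2], [4]].
Step i=2: Q has 2 at row 2, column 1; remove 4 from row 2 of P and reverse-bump: 4 enters row 1 and ejects 2. So w(2) = 2. P is now [[4]].
Step i=1: Q has 1 at row 1, column 1; remove that cell from P, ejecting 4. So w(1) = 4. P is now [].

So w = 4 2 5 1 3.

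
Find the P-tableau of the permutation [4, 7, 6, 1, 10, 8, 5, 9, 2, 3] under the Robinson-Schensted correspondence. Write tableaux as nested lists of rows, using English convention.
Insert 4: appended to row 1. P = [[4]].
Insert 7: appended to row 1. P = [[4, 7]].
Insert 6: 6 bumps 7 from row 1; 7 starts row 2. P = [[4, 6], [7]].
Insert 1: 1 bumps 4 from row 1; 4 bumps 7 from row 2; 7 starts row 3. P = [[1, 6], [4], [7]].
Insert 10: appended to row 1. P = [[1, 6, 10], [4], [7]].
Insert 8: 8 bumps 10 from row 1; 10 appends to row 2. P = [[1, 6, 8], [4, 10], [7]].
Insert 5: 5 bumps 6 from row 1; 6 bumps 10 from row 2; 10 appends to row 3. P = [[1, 5, 8], [4, 6], [7, 10]].
Insert 9: appended to row 1. P = [[1, 5, 8, 9], [4, 6], [7, 10]].
Insert 2: 2 bumps 5 from row 1; 5 bumps 6 from row 2; 6 bumps 7 from row 3; 7 starts row 4. P = [[1, 2, 8, 9], [4, 5], [6, 10], [7]].
Insert 3: 3 bumps 8 from row 1; 8 appends to row 2. P = [[1, 2, 3, 9], [4, 5, 8], [6, 10], [7]].

So P = [[1, 2, 3, 9], [4, 5, 8], [6, 10], [7]].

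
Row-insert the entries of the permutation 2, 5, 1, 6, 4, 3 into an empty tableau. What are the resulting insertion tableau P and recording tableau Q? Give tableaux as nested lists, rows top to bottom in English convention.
Insert each entry of the permutation into P by Schensted row insertion, recording in Q the position of each new cell.

Insert 2: appended to row 1. P = [[2]].
Insert 5: appended to row 1. P = [[2, 5]].
Insert 1: 1 bumps 2 from row 1; 2 starts row 2. P = [[1, 5], [2]].
Insert 6: appended to row 1. P = [[1, 5, 6], [2]].
Insert 4: 4 bumps 5 from row 1; 5 appends to row 2. P = [[1, 4, 6], [2, 5]].
Insert 3: 3 bumps 4 from row 1; 4 bumps 5 from row 2; 5 starts row 3. P = [[1, 3, 6], [2, 4], [5]].

So P = [[1, 3, 6], [2, 4], [5]], Q = [[1, 2, 4], [3, 5], [6]].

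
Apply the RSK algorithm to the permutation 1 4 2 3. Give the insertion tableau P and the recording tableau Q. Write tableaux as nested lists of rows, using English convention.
Insert each entry of the permutation into P by Schensted row insertion, recording in Q the position of each new cell.

Insert 1: appended to row 1. P = [[1]], Q = [[1]].
Insert 4: appended to row 1. P = [[1, 4]], Q = [[1, 2]].
Insert 2: 2 bumps 4 from row 1; 4 starts row 2. P = [[1, 2], [4]], Q = [[1, 2], [3]].
Insert 3: appended to row 1. P = [[1, 2, 3], [4]], Q = [[1, 2, 4], [3]].

So P = [[1, 2, 3], [4]], Q = [[1, 2, 4], [3]].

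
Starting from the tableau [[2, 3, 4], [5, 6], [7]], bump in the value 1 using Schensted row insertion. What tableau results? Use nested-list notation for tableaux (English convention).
[[1, 3, 4], [2, 6], [5], [7]]

In row 1, 1 replaces 2 (the leftmost entry greater than 1); 2 is bumped to row 2. In row 2, 2 replaces 5 (the leftmost entry greater than 2); 5 is bumped to row 3. In row 3, 5 replaces 7 (the leftmost entry greater than 5); 7 is bumped to row 4. 7 starts a new row 4. The new tableau is [[1, 3, 4], [2, 6], [5], [7]].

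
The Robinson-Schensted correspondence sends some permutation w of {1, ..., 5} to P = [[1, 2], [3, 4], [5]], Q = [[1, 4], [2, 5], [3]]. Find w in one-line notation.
Reverse the RSK construction: for i from n down to 1, find the cell of Q containing i, remove the entry at that cell from P, and reverse-bump it up through P; the value ejected from row 1 is w(i).

Step i=5: Q has 5 at row 2, column 2; remove 4 from row 2 of P and reverse-bump: 4 enters row 1 and ejects 2. So w(5) = 2. P is now [[1, 4], [3], [5]].
Step i=4: Q has 4 at row 1, column 2; remove that cell from P, ejecting 4. So w(4) = 4. P is now [[1], [3], [5]].
Step i=3: Q has 3 at row 3, column 1; remove 5 from row 3 of P and reverse-bump: 5 enters row 2 and ejects 3; 3 enters row 1 and ejects 1. So w(3) = 1. P is now [[3], [5]].
Step i=2: Q has 2 at row 2, column 1; remove 5 from row 2 of P and reverse-bump: 5 enters row 1 and ejects 3. So w(2) = 3. P is now [[5]].
Step i=1: Q has 1 at row 1, column 1; remove that cell from P, ejecting 5. So w(1) = 5. P is now [].

So w = 5 3 1 4 2.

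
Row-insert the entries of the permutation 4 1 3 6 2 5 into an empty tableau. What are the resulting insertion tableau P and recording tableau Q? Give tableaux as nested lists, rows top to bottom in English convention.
Insert each entry of the permutation into P by Schensted row insertion, recording in Q the position of each new cell.

Insert 4: appended to row 1. P = [[4]], Q = [[1]].
Insert 1: 1 bumps 4 from row 1; 4 starts row 2. P = [[1], [4]], Q = [[1], [2]].
Insert 3: appended to row 1. P = [[1, 3], [4]], Q = [[1, 3], [2]].
Insert 6: appended to row 1. P = [[1, 3, 6], [4]], Q = [[1, 3, 4], [2]].
Insert 2: 2 bumps 3 from row 1; 3 bumps 4 from row 2; 4 starts row 3. P = [[1, 2, 6], [3], [4]], Q = [[1, 3, 4], [2], [5]].
Insert 5: 5 bumps 6 from row 1; 6 appends to row 2. P = [[1, 2, 5], [3, 6], [4]], Q = [[1, 3, 4], [2, 6], [5]].

So P = [[1, 2, 5], [3, 6], [4]], Q = [[1, 3, 4], [2, 6], [5]].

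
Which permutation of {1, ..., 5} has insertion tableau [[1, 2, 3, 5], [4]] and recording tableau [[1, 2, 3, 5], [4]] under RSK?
Reverse the RSK construction: for i from n down to 1, find the cell of Q containing i, remove the entry at that cell from P, and reverse-bump it up through P; the value ejected from row 1 is w(i).

Step i=5: Q has 5 at row 1, column 4; remove that cell from P, ejecting 5. So w(5) = 5. P is now [[1, 2, 3], [4]].
Step i=4: Q has 4 at row 2, column 1; remove 4 from row 2 of P and reverse-bump: 4 enters row 1 and ejects 3. So w(4) = 3. P is now [[1, 2, 4]].
Step i=3: Q has 3 at row 1, column 3; remove that cell from P, ejecting 4. So w(3) = 4. P is now [[1, 2]].
Step i=2: Q has 2 at row 1, column 2; remove that cell from P, ejecting 2. So w(2) = 2. P is now [[1]].
Step i=1: Q has 1 at row 1, column 1; remove that cell from P, ejecting 1. So w(1) = 1. P is now [].

So w = 1 2 4 3 5.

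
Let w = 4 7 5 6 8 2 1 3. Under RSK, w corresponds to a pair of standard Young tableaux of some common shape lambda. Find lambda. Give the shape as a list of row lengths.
[4, 2, 1, 1]

Row-insert each entry into an empty tableau.

After inserting 4: P = [[4]].
After inserting 7: P = [[4, 7]].
After inserting 5: P = [[4, 5], [7]].
After inserting 6: P = [[4, 5, 6], [7]].
After inserting 8: P = [[4, 5, 6, 8], [7]].
After inserting 2: P = [[2, 5, 6, 8], [4], [7]].
After inserting 1: P = [[1, 5, 6, 8], [2], [4], [7]].
After inserting 3: P = [[1, 3, 6, 8], [2, 5], [4], [7]].

The final insertion tableau P = [[1, 3, 6, 8], [2, 5], [4], [7]] has shape [4, 2, 1, 1].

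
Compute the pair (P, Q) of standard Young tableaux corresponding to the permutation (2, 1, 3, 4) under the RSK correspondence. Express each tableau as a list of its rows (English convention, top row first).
Insert each entry of the permutation into P by Schensted row insertion, recording in Q the position of each new cell.

Insert 2: appended to row 1. P = [[2]].
Insert 1: 1 bumps 2 from row 1; 2 starts row 2. P = [[1], [2]].
Insert 3: appended to row 1. P = [[1, 3], [2]].
Insert 4: appended to row 1. P = [[1, 3, 4], [2]].

So P = [[1, 3, 4], [2]], Q = [[1, 3, 4], [2]].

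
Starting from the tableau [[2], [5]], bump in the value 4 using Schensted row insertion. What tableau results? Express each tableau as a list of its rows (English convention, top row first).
[[2, 4], [5]]

4 is larger than every entry of row 1, so it is appended to row 1. The new tableau is [[2, 4], [5]].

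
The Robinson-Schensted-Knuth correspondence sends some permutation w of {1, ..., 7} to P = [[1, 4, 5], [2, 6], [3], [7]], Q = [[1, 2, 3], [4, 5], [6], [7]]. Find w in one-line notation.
Reverse the RSK construction: for i from n down to 1, find the cell of Q containing i, remove the entry at that cell from P, and reverse-bump it up through P; the value ejected from row 1 is w(i).

Step i=7: Q has 7 at row 4, column 1; remove 7 from row 4 of P and reverse-bump: 7 enters row 3 and ejects 3; 3 enters row 2 and ejects 2; 2 enters row 1 and ejects 1. So w(7) = 1. P is now [[2, 4, 5], [3, 6], [7]].
Step i=6: Q has 6 at row 3, column 1; remove 7 from row 3 of P and reverse-bump: 7 enters row 2 and ejects 6; 6 enters row 1 and ejects 5. So w(6) = 5. P is now [[2, 4, 6], [3, 7]].
Step i=5: Q has 5 at row 2, column 2; remove 7 from row 2 of P and reverse-bump: 7 enters row 1 and ejects 6. So w(5) = 6. P is now [[2, 4, 7], [3]].
Step i=4: Q has 4 at row 2, column 1; remove 3 from row 2 of P and reverse-bump: 3 enters row 1 and ejects 2. So w(4) = 2. P is now [[3, 4, 7]].
Step i=3: Q has 3 at row 1, column 3; remove that cell from P, ejecting 7. So w(3) = 7. P is now [[3, 4]].
Step i=2: Q has 2 at row 1, column 2; remove that cell from P, ejecting 4. So w(2) = 4. P is now [[3]].
Step i=1: Q has 1 at row 1, column 1; remove that cell from P, ejecting 3. So w(1) = 3. P is now [].

So w = 3 4 7 2 6 5 1.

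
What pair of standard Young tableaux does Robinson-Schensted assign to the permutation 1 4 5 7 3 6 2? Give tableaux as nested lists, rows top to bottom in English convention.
P = [[1, 2, 5, 6], [3, 7], [4]], Q = [[1, 2, 3, 4], [5, 6], [7]]

Insert each entry of the permutation into P by Schensted row insertion, recording in Q the position of each new cell.

After inserting 1: P = [[1]].
After inserting 4: P = [[1, 4]].
After inserting 5: P = [[1, 4, 5]].
After inserting 7: P = [[1, 4, 5, 7]].
After inserting 3: P = [[1, 3, 5, 7], [4]].
After inserting 6: P = [[1, 3, 5, 6], [4, 7]].
After inserting 2: P = [[1, 2, 5, 6], [3, 7], [4]].

So P = [[1, 2, 5, 6], [3, 7], [4]], Q = [[1, 2, 3, 4], [5, 6], [7]].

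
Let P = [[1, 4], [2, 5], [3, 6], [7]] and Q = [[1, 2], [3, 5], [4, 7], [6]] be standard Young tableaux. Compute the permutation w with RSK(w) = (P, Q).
3 7 6 2 5 1 4

Reverse the RSK construction: for i from n down to 1, find the cell of Q containing i, remove the entry at that cell from P, and reverse-bump it up through P; the value ejected from row 1 is w(i).

Step i=7: Q has 7 at row 3, column 2; remove 6 from row 3 of P and reverse-bump: 6 enters row 2 and ejects 5; 5 enters row 1 and ejects 4. So w(7) = 4. P is now [[1, 5], [2, 6], [3], [7]].
Step i=6: Q has 6 at row 4, column 1; remove 7 from row 4 of P and reverse-bump: 7 enters row 3 and ejects 3; 3 enters row 2 and ejects 2; 2 enters row 1 and ejects 1. So w(6) = 1. P is now [[2, 5], [3, 6], [7]].
Step i=5: Q has 5 at row 2, column 2; remove 6 from row 2 of P and reverse-bump: 6 enters row 1 and ejects 5. So w(5) = 5. P is now [[2, 6], [3], [7]].
Step i=4: Q has 4 at row 3, column 1; remove 7 from row 3 of P and reverse-bump: 7 enters row 2 and ejects 3; 3 enters row 1 and ejects 2. So w(4) = 2. P is now [[3, 6], [7]].
Step i=3: Q has 3 at row 2, column 1; remove 7 from row 2 of P and reverse-bump: 7 enters row 1 and ejects 6. So w(3) = 6. P is now [[3, 7]].
Step i=2: Q has 2 at row 1, column 2; remove that cell from P, ejecting 7. So w(2) = 7. P is now [[3]].
Step i=1: Q has 1 at row 1, column 1; remove that cell from P, ejecting 3. So w(1) = 3. P is now [].

So w = 3 7 6 2 5 1 4.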